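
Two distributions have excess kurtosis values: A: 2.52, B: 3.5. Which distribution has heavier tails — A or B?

B

Higher excess kurtosis ⇒ heavier tails relative to the normal distribution.
2.52 vs 3.5: the larger is 3.5, so B has heavier tails.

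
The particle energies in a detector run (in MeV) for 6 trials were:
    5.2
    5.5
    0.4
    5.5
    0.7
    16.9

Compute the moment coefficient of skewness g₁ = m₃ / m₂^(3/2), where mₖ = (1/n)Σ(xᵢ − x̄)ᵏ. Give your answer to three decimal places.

1.158

x̄ = (5.2 + 5.5 + 0.4 + 5.5 + 0.7 + 16.9) / 6 = 5.7000
deviations (xᵢ − x̄): -0.5000, -0.2000, -5.3000, -0.2000, -5.0000, 11.2000
Σ(xᵢ − x̄)² = 178.8600 ⇒ m₂ = 178.8600/6 = 29.81000
Σ(xᵢ − x̄)³ = 1130.9100 ⇒ m₃ = 1130.9100/6 = 188.48500
m₂^(3/2) = 29.81000^(1.5) = 162.75823
g₁ = m₃ / m₂^(3/2) = 188.48500 / 162.75823 ≈ 1.158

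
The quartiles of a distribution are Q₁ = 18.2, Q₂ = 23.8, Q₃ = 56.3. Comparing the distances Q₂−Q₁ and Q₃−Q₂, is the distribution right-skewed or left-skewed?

Q₂ − Q₁ = 5.6;  Q₃ − Q₂ = 32.5
Q₃ − Q₂ > Q₂ − Q₁ ⇒ the upper half is more spread out ⇒ right-skewed.

right-skewed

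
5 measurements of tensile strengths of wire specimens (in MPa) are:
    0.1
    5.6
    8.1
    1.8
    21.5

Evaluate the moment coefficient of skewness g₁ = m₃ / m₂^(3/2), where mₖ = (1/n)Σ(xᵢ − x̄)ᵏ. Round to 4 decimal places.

x̄ = (0.1 + 5.6 + 8.1 + 1.8 + 21.5) / 5 = 7.4200
deviations (xᵢ − x̄): -7.3200, -1.8200, 0.6800, -5.6200, 14.0800
Σ(xᵢ − x̄)² = 287.1880 ⇒ m₂ = 287.1880/5 = 57.43760
Σ(xᵢ − x̄)³ = 2215.8677 ⇒ m₃ = 2215.8677/5 = 443.17354
m₂^(3/2) = 57.43760^(1.5) = 435.30577
g₁ = m₃ / m₂^(3/2) = 443.17354 / 435.30577 ≈ 1.0181

1.0181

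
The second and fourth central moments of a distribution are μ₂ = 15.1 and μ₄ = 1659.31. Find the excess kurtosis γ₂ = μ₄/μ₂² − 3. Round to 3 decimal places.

4.277

μ₂² = 15.1² = 228.01000
μ₄/μ₂² = 1659.31 / 228.01000 = 7.27736
γ₂ = 7.27736 − 3 ≈ 4.277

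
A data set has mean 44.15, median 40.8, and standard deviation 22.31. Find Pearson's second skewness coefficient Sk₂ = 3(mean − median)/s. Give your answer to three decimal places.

0.450

Sk₂ = 3(44.15 − 40.8) / 22.31 = 3 × 3.3500 / 22.31
    = 10.0500 / 22.31 ≈ 0.450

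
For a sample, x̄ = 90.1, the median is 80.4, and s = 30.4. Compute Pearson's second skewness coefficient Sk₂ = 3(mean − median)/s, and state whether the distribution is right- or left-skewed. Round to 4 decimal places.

Sk₂ = 3(90.1 − 80.4) / 30.4 = 3 × 9.7000 / 30.4
    = 29.1000 / 30.4 ≈ 0.9572
Sk₂ > 0 ⇒ mean > median ⇒ right-skewed (positive skew).

0.9572, right-skewed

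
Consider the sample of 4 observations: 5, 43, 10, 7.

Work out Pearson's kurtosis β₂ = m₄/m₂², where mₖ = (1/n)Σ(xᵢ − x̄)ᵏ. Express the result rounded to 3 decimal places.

2.298

x̄ = 16.2500
Σ(xᵢ − x̄)² = 966.7500 ⇒ m₂ = 241.68750
Σ(xᵢ − x̄)⁴ = 536894.5781 ⇒ m₄ = 134223.64453
m₂² = 58412.84766
β₂ = m₄/m₂² = 134223.64453 / 58412.84766 ≈ 2.298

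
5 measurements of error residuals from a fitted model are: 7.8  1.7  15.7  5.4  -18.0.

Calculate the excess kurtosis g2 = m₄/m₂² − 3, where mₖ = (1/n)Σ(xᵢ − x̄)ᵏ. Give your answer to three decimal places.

-0.389

x̄ = 2.5200
Σ(xᵢ − x̄)² = 631.6280 ⇒ m₂ = 126.32560
Σ(xᵢ − x̄)⁴ = 208322.7340 ⇒ m₄ = 41664.54681
m₂² = 15958.15722
g2 = m₄/m₂² − 3 = 2.61086 − 3 ≈ -0.389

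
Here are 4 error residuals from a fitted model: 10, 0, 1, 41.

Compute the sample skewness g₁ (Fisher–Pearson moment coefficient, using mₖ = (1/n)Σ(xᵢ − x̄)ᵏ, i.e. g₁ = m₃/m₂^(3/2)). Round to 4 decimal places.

0.9787

x̄ = (10 + 0 + 1 + 41) / 4 = 13.0000
deviations (xᵢ − x̄): -3.0000, -13.0000, -12.0000, 28.0000
Σ(xᵢ − x̄)² = 1106.0000 ⇒ m₂ = 1106.0000/4 = 276.50000
Σ(xᵢ − x̄)³ = 18000.0000 ⇒ m₃ = 18000.0000/4 = 4500.00000
m₂^(3/2) = 276.50000^(1.5) = 4597.72195
g₁ = m₃ / m₂^(3/2) = 4500.00000 / 4597.72195 ≈ 0.9787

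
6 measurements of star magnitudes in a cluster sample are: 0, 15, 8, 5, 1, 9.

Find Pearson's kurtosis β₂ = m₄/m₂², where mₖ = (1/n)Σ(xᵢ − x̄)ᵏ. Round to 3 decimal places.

2.019

x̄ = 6.3333
Σ(xᵢ − x̄)² = 155.3333 ⇒ m₂ = 25.88889
Σ(xᵢ − x̄)⁴ = 8121.1111 ⇒ m₄ = 1353.51852
m₂² = 670.23457
β₂ = m₄/m₂² = 1353.51852 / 670.23457 ≈ 2.019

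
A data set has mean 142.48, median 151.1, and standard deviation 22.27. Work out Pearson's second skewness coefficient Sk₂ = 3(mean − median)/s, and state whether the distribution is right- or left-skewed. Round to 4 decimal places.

-1.1612, left-skewed

Sk₂ = 3(142.48 − 151.1) / 22.27 = 3 × -8.6200 / 22.27
    = -25.8600 / 22.27 ≈ -1.1612
Sk₂ < 0 ⇒ mean < median ⇒ left-skewed (negative skew).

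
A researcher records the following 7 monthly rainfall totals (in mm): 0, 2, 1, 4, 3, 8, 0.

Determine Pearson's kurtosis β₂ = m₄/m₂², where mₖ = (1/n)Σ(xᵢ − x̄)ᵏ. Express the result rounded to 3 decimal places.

2.971

x̄ = 2.5714
Σ(xᵢ − x̄)² = 47.7143 ⇒ m₂ = 6.81633
Σ(xᵢ − x̄)⁴ = 966.2915 ⇒ m₄ = 138.04165
m₂² = 46.46231
β₂ = m₄/m₂² = 138.04165 / 46.46231 ≈ 2.971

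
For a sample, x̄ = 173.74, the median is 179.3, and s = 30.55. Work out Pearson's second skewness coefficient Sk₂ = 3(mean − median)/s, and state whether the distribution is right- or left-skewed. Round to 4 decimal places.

Sk₂ = 3(173.74 − 179.3) / 30.55 = 3 × -5.5600 / 30.55
    = -16.6800 / 30.55 ≈ -0.5460
Sk₂ < 0 ⇒ mean < median ⇒ left-skewed (negative skew).

-0.5460, left-skewed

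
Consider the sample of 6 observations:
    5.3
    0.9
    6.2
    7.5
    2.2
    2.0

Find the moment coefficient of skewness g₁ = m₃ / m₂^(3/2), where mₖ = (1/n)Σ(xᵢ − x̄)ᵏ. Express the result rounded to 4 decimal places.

0.1188

x̄ = (5.3 + 0.9 + 6.2 + 7.5 + 2.2 + 2.0) / 6 = 4.0167
deviations (xᵢ − x̄): 1.2833, -3.1167, 2.1833, 3.4833, -1.8167, -2.0167
Σ(xᵢ − x̄)² = 35.6283 ⇒ m₂ = 35.6283/6 = 5.93806
Σ(xᵢ − x̄)³ = 10.3156 ⇒ m₃ = 10.3156/6 = 1.71926
m₂^(3/2) = 5.93806^(1.5) = 14.46993
g₁ = m₃ / m₂^(3/2) = 1.71926 / 14.46993 ≈ 0.1188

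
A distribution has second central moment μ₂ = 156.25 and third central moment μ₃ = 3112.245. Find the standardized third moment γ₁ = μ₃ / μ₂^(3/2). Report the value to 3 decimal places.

σ = √μ₂ = √156.25 = 12.50000
σ³ = μ₂^(3/2) = 1953.12500
γ₁ = μ₃/σ³ = 3112.245 / 1953.12500 ≈ 1.593

1.593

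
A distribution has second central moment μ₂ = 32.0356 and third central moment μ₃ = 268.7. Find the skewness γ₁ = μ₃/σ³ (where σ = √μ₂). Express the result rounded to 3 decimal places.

1.482

σ = √μ₂ = √32.0356 = 5.66000
σ³ = μ₂^(3/2) = 181.32150
γ₁ = μ₃/σ³ = 268.7 / 181.32150 ≈ 1.482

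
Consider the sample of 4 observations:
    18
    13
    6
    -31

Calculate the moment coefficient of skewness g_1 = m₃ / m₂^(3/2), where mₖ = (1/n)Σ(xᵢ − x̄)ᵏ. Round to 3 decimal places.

x̄ = (18 + 13 + 6 - 31) / 4 = 1.5000
deviations (xᵢ − x̄): 16.5000, 11.5000, 4.5000, -32.5000
Σ(xᵢ − x̄)² = 1481.0000 ⇒ m₂ = 1481.0000/4 = 370.25000
Σ(xᵢ − x̄)³ = -28224.0000 ⇒ m₃ = -28224.0000/4 = -7056.00000
m₂^(3/2) = 370.25000^(1.5) = 7124.30659
g_1 = m₃ / m₂^(3/2) = -7056.00000 / 7124.30659 ≈ -0.990

-0.990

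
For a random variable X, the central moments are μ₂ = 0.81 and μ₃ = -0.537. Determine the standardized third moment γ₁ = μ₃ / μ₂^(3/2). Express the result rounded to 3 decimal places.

σ = √μ₂ = √0.81 = 0.90000
σ³ = μ₂^(3/2) = 0.72900
γ₁ = μ₃/σ³ = -0.537 / 0.72900 ≈ -0.737

-0.737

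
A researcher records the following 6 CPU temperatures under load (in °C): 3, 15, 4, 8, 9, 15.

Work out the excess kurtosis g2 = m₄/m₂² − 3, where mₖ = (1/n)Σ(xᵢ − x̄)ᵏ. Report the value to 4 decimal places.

x̄ = 9.0000
Σ(xᵢ − x̄)² = 134.0000 ⇒ m₂ = 22.33333
Σ(xᵢ − x̄)⁴ = 4514.0000 ⇒ m₄ = 752.33333
m₂² = 498.77778
g2 = m₄/m₂² − 3 = 1.50835 − 3 ≈ -1.4916

-1.4916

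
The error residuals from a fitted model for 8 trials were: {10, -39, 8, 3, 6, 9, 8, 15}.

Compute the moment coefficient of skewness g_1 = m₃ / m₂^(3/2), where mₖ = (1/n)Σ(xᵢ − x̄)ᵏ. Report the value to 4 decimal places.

x̄ = (10 - 39 + 8 + 3 + 6 + 9 + 8 + 15) / 8 = 2.5000
deviations (xᵢ − x̄): 7.5000, -41.5000, 5.5000, 0.5000, 3.5000, 6.5000, 5.5000, 12.5000
Σ(xᵢ − x̄)² = 2050.0000 ⇒ m₂ = 2050.0000/8 = 256.25000
Σ(xᵢ − x̄)³ = -68448.0000 ⇒ m₃ = -68448.0000/8 = -8556.00000
m₂^(3/2) = 256.25000^(1.5) = 4102.00146
g_1 = m₃ / m₂^(3/2) = -8556.00000 / 4102.00146 ≈ -2.0858

-2.0858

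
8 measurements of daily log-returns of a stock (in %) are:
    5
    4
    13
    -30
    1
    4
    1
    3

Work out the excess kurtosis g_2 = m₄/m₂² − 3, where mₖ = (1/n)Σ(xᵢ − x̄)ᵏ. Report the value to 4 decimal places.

x̄ = 0.1250
Σ(xᵢ − x̄)² = 1136.8750 ⇒ m₂ = 142.10938
Σ(xᵢ − x̄)⁴ = 852148.0879 ⇒ m₄ = 106518.51099
m₂² = 20195.07446
g_2 = m₄/m₂² − 3 = 5.27448 − 3 ≈ 2.2745

2.2745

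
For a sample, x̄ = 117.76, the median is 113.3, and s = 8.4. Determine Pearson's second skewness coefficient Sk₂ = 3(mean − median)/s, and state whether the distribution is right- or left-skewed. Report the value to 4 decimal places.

Sk₂ = 3(117.76 − 113.3) / 8.4 = 3 × 4.4600 / 8.4
    = 13.3800 / 8.4 ≈ 1.5929
Sk₂ > 0 ⇒ mean > median ⇒ right-skewed (positive skew).

1.5929, right-skewed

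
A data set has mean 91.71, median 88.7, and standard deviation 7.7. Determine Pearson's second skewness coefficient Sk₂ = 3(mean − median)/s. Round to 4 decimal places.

Sk₂ = 3(91.71 − 88.7) / 7.7 = 3 × 3.0100 / 7.7
    = 9.0300 / 7.7 ≈ 1.1727

1.1727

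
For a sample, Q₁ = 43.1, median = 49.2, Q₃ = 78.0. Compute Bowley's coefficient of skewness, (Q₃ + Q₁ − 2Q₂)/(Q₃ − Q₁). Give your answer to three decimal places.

numerator: Q₃ + Q₁ − 2Q₂ = 78.0 + 43.1 − 2×49.2 = 22.7000
denominator: Q₃ − Q₁ = 78.0 − 43.1 = 34.9000
Bowley skewness = 22.7000 / 34.9000 ≈ 0.650

0.650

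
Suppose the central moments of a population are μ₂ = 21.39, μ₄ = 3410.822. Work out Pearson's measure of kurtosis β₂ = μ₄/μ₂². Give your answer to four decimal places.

7.4548

μ₂² = 21.39² = 457.53210
μ₄/μ₂² = 3410.822 / 457.53210 = 7.45483
β₂ ≈ 7.4548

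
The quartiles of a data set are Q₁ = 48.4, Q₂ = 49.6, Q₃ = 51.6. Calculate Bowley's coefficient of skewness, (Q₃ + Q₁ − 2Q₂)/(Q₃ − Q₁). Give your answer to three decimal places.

0.250

numerator: Q₃ + Q₁ − 2Q₂ = 51.6 + 48.4 − 2×49.6 = 0.8000
denominator: Q₃ − Q₁ = 51.6 − 48.4 = 3.2000
Bowley skewness = 0.8000 / 3.2000 ≈ 0.250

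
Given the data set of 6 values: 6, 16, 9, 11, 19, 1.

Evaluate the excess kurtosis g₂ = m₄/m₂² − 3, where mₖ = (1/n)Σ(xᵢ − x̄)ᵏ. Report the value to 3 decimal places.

-1.109

x̄ = 10.3333
Σ(xᵢ − x̄)² = 215.3333 ⇒ m₂ = 35.88889
Σ(xᵢ − x̄)⁴ = 14617.1111 ⇒ m₄ = 2436.18519
m₂² = 1288.01235
g₂ = m₄/m₂² − 3 = 1.89143 − 3 ≈ -1.109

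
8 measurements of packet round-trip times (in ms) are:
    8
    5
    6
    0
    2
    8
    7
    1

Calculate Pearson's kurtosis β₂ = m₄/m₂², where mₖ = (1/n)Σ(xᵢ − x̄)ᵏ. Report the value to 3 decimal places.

1.506

x̄ = 4.6250
Σ(xᵢ − x̄)² = 71.8750 ⇒ m₂ = 8.98438
Σ(xᵢ − x̄)⁴ = 972.6191 ⇒ m₄ = 121.57739
m₂² = 80.71899
β₂ = m₄/m₂² = 121.57739 / 80.71899 ≈ 1.506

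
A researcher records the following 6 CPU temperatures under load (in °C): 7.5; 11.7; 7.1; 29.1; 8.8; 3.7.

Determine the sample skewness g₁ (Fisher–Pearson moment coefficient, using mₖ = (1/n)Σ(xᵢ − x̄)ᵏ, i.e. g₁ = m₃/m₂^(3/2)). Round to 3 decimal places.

1.469

x̄ = (7.5 + 11.7 + 7.1 + 29.1 + 8.8 + 3.7) / 6 = 11.3167
deviations (xᵢ − x̄): -3.8167, 0.3833, -4.2167, 17.7833, -2.5167, -7.6167
Σ(xᵢ − x̄)² = 413.0883 ⇒ m₂ = 413.0883/6 = 68.84806
Σ(xᵢ − x̄)³ = 5035.6006 ⇒ m₃ = 5035.6006/6 = 839.26676
m₂^(3/2) = 68.84806^(1.5) = 571.26487
g₁ = m₃ / m₂^(3/2) = 839.26676 / 571.26487 ≈ 1.469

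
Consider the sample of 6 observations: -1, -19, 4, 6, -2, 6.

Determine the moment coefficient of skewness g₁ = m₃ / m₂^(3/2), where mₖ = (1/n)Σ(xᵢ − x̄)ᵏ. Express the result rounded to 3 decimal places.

-1.297

x̄ = (-1 - 19 + 4 + 6 - 2 + 6) / 6 = -1.0000
deviations (xᵢ − x̄): 0.0000, -18.0000, 5.0000, 7.0000, -1.0000, 7.0000
Σ(xᵢ − x̄)² = 448.0000 ⇒ m₂ = 448.0000/6 = 74.66667
Σ(xᵢ − x̄)³ = -5022.0000 ⇒ m₃ = -5022.0000/6 = -837.00000
m₂^(3/2) = 74.66667^(1.5) = 645.19374
g₁ = m₃ / m₂^(3/2) = -837.00000 / 645.19374 ≈ -1.297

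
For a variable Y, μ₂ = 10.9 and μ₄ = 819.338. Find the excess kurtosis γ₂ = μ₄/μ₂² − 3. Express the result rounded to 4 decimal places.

3.8962

μ₂² = 10.9² = 118.81000
μ₄/μ₂² = 819.338 / 118.81000 = 6.89620
γ₂ = 6.89620 − 3 ≈ 3.8962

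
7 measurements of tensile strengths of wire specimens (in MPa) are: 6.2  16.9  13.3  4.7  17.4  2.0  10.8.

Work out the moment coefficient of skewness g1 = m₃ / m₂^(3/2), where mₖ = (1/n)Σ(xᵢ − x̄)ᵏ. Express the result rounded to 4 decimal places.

-0.0553

x̄ = (6.2 + 16.9 + 13.3 + 4.7 + 17.4 + 2.0 + 10.8) / 7 = 10.1857
deviations (xᵢ − x̄): -3.9857, 6.7143, 3.1143, -5.4857, 7.2143, -8.1857, 0.6143
Σ(xᵢ − x̄)² = 220.1886 ⇒ m₂ = 220.1886/7 = 31.45551
Σ(xᵢ − x̄)³ = -68.2883 ⇒ m₃ = -68.2883/7 = -9.75548
m₂^(3/2) = 31.45551^(1.5) = 176.41890
g1 = m₃ / m₂^(3/2) = -9.75548 / 176.41890 ≈ -0.0553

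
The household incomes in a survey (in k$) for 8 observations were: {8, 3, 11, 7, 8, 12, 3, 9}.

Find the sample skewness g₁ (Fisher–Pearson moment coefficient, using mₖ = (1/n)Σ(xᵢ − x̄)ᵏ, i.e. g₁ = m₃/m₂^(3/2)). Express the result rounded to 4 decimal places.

x̄ = (8 + 3 + 11 + 7 + 8 + 12 + 3 + 9) / 8 = 7.6250
deviations (xᵢ − x̄): 0.3750, -4.6250, 3.3750, -0.6250, 0.3750, 4.3750, -4.6250, 1.3750
Σ(xᵢ − x̄)² = 75.8750 ⇒ m₂ = 75.8750/8 = 9.48438
Σ(xᵢ − x̄)³ = -73.2188 ⇒ m₃ = -73.2188/8 = -9.15234
m₂^(3/2) = 9.48438^(1.5) = 29.20876
g₁ = m₃ / m₂^(3/2) = -9.15234 / 29.20876 ≈ -0.3133

-0.3133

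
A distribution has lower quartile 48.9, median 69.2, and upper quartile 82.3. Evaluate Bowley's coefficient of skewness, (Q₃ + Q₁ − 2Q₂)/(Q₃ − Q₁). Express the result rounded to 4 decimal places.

numerator: Q₃ + Q₁ − 2Q₂ = 82.3 + 48.9 − 2×69.2 = -7.2000
denominator: Q₃ − Q₁ = 82.3 − 48.9 = 33.4000
Bowley skewness = -7.2000 / 33.4000 ≈ -0.2156

-0.2156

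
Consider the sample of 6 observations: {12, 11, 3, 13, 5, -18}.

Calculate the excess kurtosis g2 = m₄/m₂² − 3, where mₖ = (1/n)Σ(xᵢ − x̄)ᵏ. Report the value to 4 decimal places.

x̄ = 4.3333
Σ(xᵢ − x̄)² = 679.3333 ⇒ m₂ = 113.22222
Σ(xᵢ − x̄)⁴ = 259854.4444 ⇒ m₄ = 43309.07407
m₂² = 12819.27160
g2 = m₄/m₂² − 3 = 3.37843 − 3 ≈ 0.3784

0.3784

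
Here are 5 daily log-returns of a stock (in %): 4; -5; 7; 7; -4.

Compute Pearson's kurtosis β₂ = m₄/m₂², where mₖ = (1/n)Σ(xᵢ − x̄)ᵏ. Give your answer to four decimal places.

1.2342

x̄ = 1.8000
Σ(xᵢ − x̄)² = 138.8000 ⇒ m₂ = 27.76000
Σ(xᵢ − x̄)⁴ = 4755.5360 ⇒ m₄ = 951.10720
m₂² = 770.61760
β₂ = m₄/m₂² = 951.10720 / 770.61760 ≈ 1.2342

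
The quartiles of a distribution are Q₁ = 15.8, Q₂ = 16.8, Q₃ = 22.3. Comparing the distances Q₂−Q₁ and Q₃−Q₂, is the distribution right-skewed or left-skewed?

Q₂ − Q₁ = 1.0;  Q₃ − Q₂ = 5.5
Q₃ − Q₂ > Q₂ − Q₁ ⇒ the upper half is more spread out ⇒ right-skewed.

right-skewed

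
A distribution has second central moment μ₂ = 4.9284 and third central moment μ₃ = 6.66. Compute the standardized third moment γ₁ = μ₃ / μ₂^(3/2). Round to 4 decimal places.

σ = √μ₂ = √4.9284 = 2.22000
σ³ = μ₂^(3/2) = 10.94105
γ₁ = μ₃/σ³ = 6.66 / 10.94105 ≈ 0.6087

0.6087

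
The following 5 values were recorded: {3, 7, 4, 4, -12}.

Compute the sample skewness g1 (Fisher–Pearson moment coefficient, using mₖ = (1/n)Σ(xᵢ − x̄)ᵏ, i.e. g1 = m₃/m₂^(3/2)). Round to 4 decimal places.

x̄ = (3 + 7 + 4 + 4 - 12) / 5 = 1.2000
deviations (xᵢ − x̄): 1.8000, 5.8000, 2.8000, 2.8000, -13.2000
Σ(xᵢ − x̄)² = 226.8000 ⇒ m₂ = 226.8000/5 = 45.36000
Σ(xᵢ − x̄)³ = -2055.1200 ⇒ m₃ = -2055.1200/5 = -411.02400
m₂^(3/2) = 45.36000^(1.5) = 305.49884
g1 = m₃ / m₂^(3/2) = -411.02400 / 305.49884 ≈ -1.3454

-1.3454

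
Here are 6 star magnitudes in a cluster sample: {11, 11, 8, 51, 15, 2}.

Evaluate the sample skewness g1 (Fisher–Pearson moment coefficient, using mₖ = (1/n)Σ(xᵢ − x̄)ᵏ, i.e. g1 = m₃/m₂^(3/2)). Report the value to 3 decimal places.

x̄ = (11 + 11 + 8 + 51 + 15 + 2) / 6 = 16.3333
deviations (xᵢ − x̄): -5.3333, -5.3333, -8.3333, 34.6667, -1.3333, -14.3333
Σ(xᵢ − x̄)² = 1535.3333 ⇒ m₂ = 1535.3333/6 = 255.88889
Σ(xᵢ − x̄)³ = 37832.4444 ⇒ m₃ = 37832.4444/6 = 6305.40741
m₂^(3/2) = 255.88889^(1.5) = 4093.33362
g1 = m₃ / m₂^(3/2) = 6305.40741 / 4093.33362 ≈ 1.540

1.540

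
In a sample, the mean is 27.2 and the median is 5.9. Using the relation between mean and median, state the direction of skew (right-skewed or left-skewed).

right-skewed

mean − median = 27.2 − 5.9 = 21.3
mean > median ⇒ the longer tail is on the right ⇒ right-skewed (positively skewed).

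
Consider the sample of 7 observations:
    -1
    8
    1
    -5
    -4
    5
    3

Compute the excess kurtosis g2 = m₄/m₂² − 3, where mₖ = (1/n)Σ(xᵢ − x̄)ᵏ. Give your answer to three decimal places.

-1.203

x̄ = 1.0000
Σ(xᵢ − x̄)² = 134.0000 ⇒ m₂ = 19.14286
Σ(xᵢ − x̄)⁴ = 4610.0000 ⇒ m₄ = 658.57143
m₂² = 366.44898
g2 = m₄/m₂² − 3 = 1.79717 − 3 ≈ -1.203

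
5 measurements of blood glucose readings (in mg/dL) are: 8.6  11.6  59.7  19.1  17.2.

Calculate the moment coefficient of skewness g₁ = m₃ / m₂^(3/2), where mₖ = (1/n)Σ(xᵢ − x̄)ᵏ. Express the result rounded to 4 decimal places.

1.3473

x̄ = (8.6 + 11.6 + 59.7 + 19.1 + 17.2) / 5 = 23.2400
deviations (xᵢ − x̄): -14.6400, -11.6400, 36.4600, -4.1400, -6.0400
Σ(xᵢ − x̄)² = 1732.7720 ⇒ m₂ = 1732.7720/5 = 346.55440
Σ(xᵢ − x̄)³ = 43461.2390 ⇒ m₃ = 43461.2390/5 = 8692.24781
m₂^(3/2) = 346.55440^(1.5) = 6451.44688
g₁ = m₃ / m₂^(3/2) = 8692.24781 / 6451.44688 ≈ 1.3473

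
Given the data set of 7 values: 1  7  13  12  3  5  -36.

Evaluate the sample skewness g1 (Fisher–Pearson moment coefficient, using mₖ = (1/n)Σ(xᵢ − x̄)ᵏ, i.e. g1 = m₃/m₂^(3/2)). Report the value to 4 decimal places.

-1.7472

x̄ = (1 + 7 + 13 + 12 + 3 + 5 - 36) / 7 = 0.7143
deviations (xᵢ − x̄): 0.2857, 6.2857, 12.2857, 11.2857, 2.2857, 4.2857, -36.7143
Σ(xᵢ − x̄)² = 1689.4286 ⇒ m₂ = 1689.4286/7 = 241.34694
Σ(xᵢ − x̄)³ = -45857.7551 ⇒ m₃ = -45857.7551/7 = -6551.10787
m₂^(3/2) = 241.34694^(1.5) = 3749.40792
g1 = m₃ / m₂^(3/2) = -6551.10787 / 3749.40792 ≈ -1.7472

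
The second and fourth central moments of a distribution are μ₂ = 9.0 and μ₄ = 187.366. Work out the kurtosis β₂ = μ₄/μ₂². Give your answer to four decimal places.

μ₂² = 9.0² = 81.00000
μ₄/μ₂² = 187.366 / 81.00000 = 2.31316
β₂ ≈ 2.3132

2.3132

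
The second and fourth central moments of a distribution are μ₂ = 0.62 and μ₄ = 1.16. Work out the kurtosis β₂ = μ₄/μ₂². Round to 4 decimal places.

3.0177

μ₂² = 0.62² = 0.38440
μ₄/μ₂² = 1.16 / 0.38440 = 3.01769
β₂ ≈ 3.0177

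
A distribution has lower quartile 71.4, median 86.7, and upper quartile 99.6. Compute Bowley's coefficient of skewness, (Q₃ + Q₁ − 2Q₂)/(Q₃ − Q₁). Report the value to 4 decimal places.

-0.0851

numerator: Q₃ + Q₁ − 2Q₂ = 99.6 + 71.4 − 2×86.7 = -2.4000
denominator: Q₃ − Q₁ = 99.6 − 71.4 = 28.2000
Bowley skewness = -2.4000 / 28.2000 ≈ -0.0851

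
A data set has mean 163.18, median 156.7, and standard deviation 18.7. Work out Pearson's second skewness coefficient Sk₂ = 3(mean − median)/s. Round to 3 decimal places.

Sk₂ = 3(163.18 − 156.7) / 18.7 = 3 × 6.4800 / 18.7
    = 19.4400 / 18.7 ≈ 1.040

1.040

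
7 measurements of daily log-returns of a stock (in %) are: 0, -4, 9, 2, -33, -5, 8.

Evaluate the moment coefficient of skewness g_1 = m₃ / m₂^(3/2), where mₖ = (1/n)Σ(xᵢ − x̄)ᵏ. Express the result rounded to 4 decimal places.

x̄ = (0 - 4 + 9 + 2 - 33 - 5 + 8) / 7 = -3.2857
deviations (xᵢ − x̄): 3.2857, -0.7143, 12.2857, 5.2857, -29.7143, -1.7143, 11.2857
Σ(xᵢ − x̄)² = 1203.4286 ⇒ m₂ = 1203.4286/7 = 171.91837
Σ(xᵢ − x̄)³ = -22766.3265 ⇒ m₃ = -22766.3265/7 = -3252.33236
m₂^(3/2) = 171.91837^(1.5) = 2254.15314
g_1 = m₃ / m₂^(3/2) = -3252.33236 / 2254.15314 ≈ -1.4428

-1.4428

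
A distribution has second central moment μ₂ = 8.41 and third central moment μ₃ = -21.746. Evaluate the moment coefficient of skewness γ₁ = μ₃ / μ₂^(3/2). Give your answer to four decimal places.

-0.8916

σ = √μ₂ = √8.41 = 2.90000
σ³ = μ₂^(3/2) = 24.38900
γ₁ = μ₃/σ³ = -21.746 / 24.38900 ≈ -0.8916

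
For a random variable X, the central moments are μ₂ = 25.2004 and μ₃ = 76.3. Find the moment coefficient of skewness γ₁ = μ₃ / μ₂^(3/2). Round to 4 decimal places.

σ = √μ₂ = √25.2004 = 5.02000
σ³ = μ₂^(3/2) = 126.50601
γ₁ = μ₃/σ³ = 76.3 / 126.50601 ≈ 0.6031

0.6031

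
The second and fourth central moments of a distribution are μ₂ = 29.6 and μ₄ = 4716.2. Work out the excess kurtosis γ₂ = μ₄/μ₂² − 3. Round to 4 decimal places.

2.3828

μ₂² = 29.6² = 876.16000
μ₄/μ₂² = 4716.2 / 876.16000 = 5.38281
γ₂ = 5.38281 − 3 ≈ 2.3828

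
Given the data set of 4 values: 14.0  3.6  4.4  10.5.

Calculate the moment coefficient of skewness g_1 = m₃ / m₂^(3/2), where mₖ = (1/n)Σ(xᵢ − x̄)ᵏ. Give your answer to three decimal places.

x̄ = (14.0 + 3.6 + 4.4 + 10.5) / 4 = 8.1250
deviations (xᵢ − x̄): 5.8750, -4.5250, -3.7250, 2.3750
Σ(xᵢ − x̄)² = 74.5075 ⇒ m₂ = 74.5075/4 = 18.62688
Σ(xᵢ − x̄)³ = 71.8369 ⇒ m₃ = 71.8369/4 = 17.95922
m₂^(3/2) = 18.62688^(1.5) = 80.39148
g_1 = m₃ / m₂^(3/2) = 17.95922 / 80.39148 ≈ 0.223

0.223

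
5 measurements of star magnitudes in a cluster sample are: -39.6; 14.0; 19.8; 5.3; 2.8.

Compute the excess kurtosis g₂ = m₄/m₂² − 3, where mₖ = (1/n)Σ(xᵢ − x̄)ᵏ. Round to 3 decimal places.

-0.136

x̄ = 0.4600
Σ(xᵢ − x̄)² = 2191.0720 ⇒ m₂ = 438.21440
Σ(xᵢ − x̄)⁴ = 2749486.4411 ⇒ m₄ = 549897.28823
m₂² = 192031.86037
g₂ = m₄/m₂² − 3 = 2.86357 − 3 ≈ -0.136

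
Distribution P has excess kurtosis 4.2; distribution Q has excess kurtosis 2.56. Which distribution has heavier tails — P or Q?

P

Higher excess kurtosis ⇒ heavier tails relative to the normal distribution.
4.2 vs 2.56: the larger is 4.2, so P has heavier tails.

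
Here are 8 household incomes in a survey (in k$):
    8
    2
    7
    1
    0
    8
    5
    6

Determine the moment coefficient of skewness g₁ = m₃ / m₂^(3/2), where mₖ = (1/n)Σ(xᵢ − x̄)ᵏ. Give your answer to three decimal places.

-0.333

x̄ = (8 + 2 + 7 + 1 + 0 + 8 + 5 + 6) / 8 = 4.6250
deviations (xᵢ − x̄): 3.3750, -2.6250, 2.3750, -3.6250, -4.6250, 3.3750, 0.3750, 1.3750
Σ(xᵢ − x̄)² = 71.8750 ⇒ m₂ = 71.8750/8 = 8.98438
Σ(xᵢ − x̄)³ = -71.7188 ⇒ m₃ = -71.7188/8 = -8.96484
m₂^(3/2) = 8.98438^(1.5) = 26.92972
g₁ = m₃ / m₂^(3/2) = -8.96484 / 26.92972 ≈ -0.333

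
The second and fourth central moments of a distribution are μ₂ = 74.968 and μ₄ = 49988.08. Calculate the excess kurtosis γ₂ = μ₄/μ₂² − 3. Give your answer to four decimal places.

μ₂² = 74.968² = 5620.20102
μ₄/μ₂² = 49988.08 / 5620.20102 = 8.89436
γ₂ = 8.89436 − 3 ≈ 5.8944

5.8944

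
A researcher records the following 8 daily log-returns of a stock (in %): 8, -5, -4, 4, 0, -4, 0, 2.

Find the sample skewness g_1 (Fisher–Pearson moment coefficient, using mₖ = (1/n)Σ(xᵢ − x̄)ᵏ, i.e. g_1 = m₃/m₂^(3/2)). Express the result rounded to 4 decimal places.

x̄ = (8 - 5 - 4 + 4 + 0 - 4 + 0 + 2) / 8 = 0.1250
deviations (xᵢ − x̄): 7.8750, -5.1250, -4.1250, 3.8750, -0.1250, -4.1250, -0.1250, 1.8750
Σ(xᵢ − x̄)² = 140.8750 ⇒ m₂ = 140.8750/8 = 17.60938
Σ(xᵢ − x̄)³ = 278.1563 ⇒ m₃ = 278.1563/8 = 34.76953
m₂^(3/2) = 17.60938^(1.5) = 73.89515
g_1 = m₃ / m₂^(3/2) = 34.76953 / 73.89515 ≈ 0.4705

0.4705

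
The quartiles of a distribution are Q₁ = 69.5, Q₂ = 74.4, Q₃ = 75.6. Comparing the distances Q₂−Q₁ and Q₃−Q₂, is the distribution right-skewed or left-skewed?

Q₂ − Q₁ = 4.9;  Q₃ − Q₂ = 1.2
Q₂ − Q₁ > Q₃ − Q₂ ⇒ the lower half is more spread out ⇒ left-skewed.

left-skewed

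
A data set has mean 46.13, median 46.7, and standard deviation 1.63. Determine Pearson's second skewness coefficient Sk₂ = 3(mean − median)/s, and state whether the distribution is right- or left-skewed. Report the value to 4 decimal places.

-1.0491, left-skewed

Sk₂ = 3(46.13 − 46.7) / 1.63 = 3 × -0.5700 / 1.63
    = -1.7100 / 1.63 ≈ -1.0491
Sk₂ < 0 ⇒ mean < median ⇒ left-skewed (negative skew).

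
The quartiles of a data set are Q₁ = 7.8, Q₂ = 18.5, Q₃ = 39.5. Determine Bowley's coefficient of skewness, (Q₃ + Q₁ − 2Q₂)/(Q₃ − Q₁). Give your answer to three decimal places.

0.325

numerator: Q₃ + Q₁ − 2Q₂ = 39.5 + 7.8 − 2×18.5 = 10.3000
denominator: Q₃ − Q₁ = 39.5 − 7.8 = 31.7000
Bowley skewness = 10.3000 / 31.7000 ≈ 0.325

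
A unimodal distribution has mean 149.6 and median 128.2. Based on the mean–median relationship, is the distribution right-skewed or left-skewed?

mean − median = 149.6 − 128.2 = 21.4
mean > median ⇒ the longer tail is on the right ⇒ right-skewed (positively skewed).

right-skewed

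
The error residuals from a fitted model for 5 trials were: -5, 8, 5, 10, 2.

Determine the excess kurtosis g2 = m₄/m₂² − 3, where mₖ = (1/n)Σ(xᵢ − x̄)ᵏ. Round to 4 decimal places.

-0.8655

x̄ = 4.0000
Σ(xᵢ − x̄)² = 138.0000 ⇒ m₂ = 27.60000
Σ(xᵢ − x̄)⁴ = 8130.0000 ⇒ m₄ = 1626.00000
m₂² = 761.76000
g2 = m₄/m₂² − 3 = 2.13453 − 3 ≈ -0.8655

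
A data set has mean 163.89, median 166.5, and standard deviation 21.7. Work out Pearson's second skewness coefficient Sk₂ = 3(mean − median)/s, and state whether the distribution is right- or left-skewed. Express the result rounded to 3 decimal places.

-0.361, left-skewed

Sk₂ = 3(163.89 − 166.5) / 21.7 = 3 × -2.6100 / 21.7
    = -7.8300 / 21.7 ≈ -0.361
Sk₂ < 0 ⇒ mean < median ⇒ left-skewed (negative skew).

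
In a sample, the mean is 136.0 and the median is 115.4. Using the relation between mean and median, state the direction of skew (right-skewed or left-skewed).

right-skewed

mean − median = 136.0 − 115.4 = 20.6
mean > median ⇒ the longer tail is on the right ⇒ right-skewed (positively skewed).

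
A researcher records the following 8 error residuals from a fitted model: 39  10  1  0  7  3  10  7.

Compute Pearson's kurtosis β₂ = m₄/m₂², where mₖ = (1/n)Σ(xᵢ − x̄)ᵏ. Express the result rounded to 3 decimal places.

x̄ = 9.6250
Σ(xᵢ − x̄)² = 1087.8750 ⇒ m₂ = 135.98438
Σ(xᵢ − x̄)⁴ = 760717.8691 ⇒ m₄ = 95089.73364
m₂² = 18491.75024
β₂ = m₄/m₂² = 95089.73364 / 18491.75024 ≈ 5.142

5.142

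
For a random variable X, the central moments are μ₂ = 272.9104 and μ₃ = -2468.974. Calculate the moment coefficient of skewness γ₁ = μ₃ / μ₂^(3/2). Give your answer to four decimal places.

-0.5476

σ = √μ₂ = √272.9104 = 16.52000
σ³ = μ₂^(3/2) = 4508.47981
γ₁ = μ₃/σ³ = -2468.974 / 4508.47981 ≈ -0.5476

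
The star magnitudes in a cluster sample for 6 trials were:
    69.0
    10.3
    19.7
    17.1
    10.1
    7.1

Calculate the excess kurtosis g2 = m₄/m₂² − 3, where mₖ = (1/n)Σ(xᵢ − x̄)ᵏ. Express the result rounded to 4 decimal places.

x̄ = 22.2167
Σ(xᵢ − x̄)² = 2738.5283 ⇒ m₂ = 456.42139
Σ(xᵢ − x̄)⁴ = 4884985.5590 ⇒ m₄ = 814164.25984
m₂² = 208320.48424
g2 = m₄/m₂² − 3 = 3.90823 − 3 ≈ 0.9082

0.9082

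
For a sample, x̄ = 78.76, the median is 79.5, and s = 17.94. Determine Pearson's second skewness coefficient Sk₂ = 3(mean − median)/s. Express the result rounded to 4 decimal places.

-0.1237

Sk₂ = 3(78.76 − 79.5) / 17.94 = 3 × -0.7400 / 17.94
    = -2.2200 / 17.94 ≈ -0.1237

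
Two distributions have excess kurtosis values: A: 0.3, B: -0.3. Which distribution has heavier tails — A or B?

Higher excess kurtosis ⇒ heavier tails relative to the normal distribution.
0.3 vs -0.3: the larger is 0.3, so A has heavier tails. (A is leptokurtic — heavier-than-normal tails; the other is platykurtic.)

A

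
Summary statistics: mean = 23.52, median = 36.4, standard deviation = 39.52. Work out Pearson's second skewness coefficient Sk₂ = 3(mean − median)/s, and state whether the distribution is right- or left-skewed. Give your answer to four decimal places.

-0.9777, left-skewed

Sk₂ = 3(23.52 − 36.4) / 39.52 = 3 × -12.8800 / 39.52
    = -38.6400 / 39.52 ≈ -0.9777
Sk₂ < 0 ⇒ mean < median ⇒ left-skewed (negative skew).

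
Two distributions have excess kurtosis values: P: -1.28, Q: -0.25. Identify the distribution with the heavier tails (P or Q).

Higher excess kurtosis ⇒ heavier tails relative to the normal distribution.
-1.28 vs -0.25: the larger is -0.25, so Q has heavier tails.

Q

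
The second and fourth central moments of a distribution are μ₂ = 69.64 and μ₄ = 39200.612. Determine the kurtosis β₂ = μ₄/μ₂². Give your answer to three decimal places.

μ₂² = 69.64² = 4849.72960
μ₄/μ₂² = 39200.612 / 4849.72960 = 8.08305
β₂ ≈ 8.083

8.083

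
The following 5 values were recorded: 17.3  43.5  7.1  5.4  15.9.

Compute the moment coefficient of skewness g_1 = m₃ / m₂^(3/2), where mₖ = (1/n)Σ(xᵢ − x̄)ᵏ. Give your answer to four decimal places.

x̄ = (17.3 + 43.5 + 7.1 + 5.4 + 15.9) / 5 = 17.8400
deviations (xᵢ − x̄): -0.5400, 25.6600, -10.7400, -12.4400, -1.9400
Σ(xᵢ − x̄)² = 932.5920 ⇒ m₂ = 932.5920/5 = 186.51840
Σ(xᵢ − x̄)³ = 13724.0306 ⇒ m₃ = 13724.0306/5 = 2744.80613
m₂^(3/2) = 186.51840^(1.5) = 2547.31423
g_1 = m₃ / m₂^(3/2) = 2744.80613 / 2547.31423 ≈ 1.0775

1.0775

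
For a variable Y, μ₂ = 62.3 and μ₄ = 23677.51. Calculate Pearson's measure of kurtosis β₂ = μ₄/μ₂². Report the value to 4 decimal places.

μ₂² = 62.3² = 3881.29000
μ₄/μ₂² = 23677.51 / 3881.29000 = 6.10042
β₂ ≈ 6.1004

6.1004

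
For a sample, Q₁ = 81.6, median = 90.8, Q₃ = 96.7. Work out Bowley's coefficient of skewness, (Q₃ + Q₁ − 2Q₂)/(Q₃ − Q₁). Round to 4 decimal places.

numerator: Q₃ + Q₁ − 2Q₂ = 96.7 + 81.6 − 2×90.8 = -3.3000
denominator: Q₃ − Q₁ = 96.7 − 81.6 = 15.1000
Bowley skewness = -3.3000 / 15.1000 ≈ -0.2185

-0.2185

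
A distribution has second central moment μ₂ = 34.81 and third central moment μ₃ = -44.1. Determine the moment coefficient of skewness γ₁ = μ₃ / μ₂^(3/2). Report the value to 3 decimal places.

-0.215

σ = √μ₂ = √34.81 = 5.90000
σ³ = μ₂^(3/2) = 205.37900
γ₁ = μ₃/σ³ = -44.1 / 205.37900 ≈ -0.215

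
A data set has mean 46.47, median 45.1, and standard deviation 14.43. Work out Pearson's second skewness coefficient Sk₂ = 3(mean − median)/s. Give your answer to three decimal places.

0.285

Sk₂ = 3(46.47 − 45.1) / 14.43 = 3 × 1.3700 / 14.43
    = 4.1100 / 14.43 ≈ 0.285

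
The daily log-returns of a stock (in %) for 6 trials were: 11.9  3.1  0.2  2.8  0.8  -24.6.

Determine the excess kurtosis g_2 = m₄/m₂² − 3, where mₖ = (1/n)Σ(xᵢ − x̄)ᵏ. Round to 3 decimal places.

0.537

x̄ = -0.9667
Σ(xᵢ − x̄)² = 759.2933 ⇒ m₂ = 126.54889
Σ(xᵢ − x̄)⁴ = 339854.2811 ⇒ m₄ = 56642.38019
m₂² = 16014.62128
g_2 = m₄/m₂² − 3 = 3.53692 − 3 ≈ 0.537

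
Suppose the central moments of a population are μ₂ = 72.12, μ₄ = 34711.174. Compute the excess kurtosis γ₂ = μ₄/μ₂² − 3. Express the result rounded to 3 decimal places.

3.674

μ₂² = 72.12² = 5201.29440
μ₄/μ₂² = 34711.174 / 5201.29440 = 6.67356
γ₂ = 6.67356 − 3 ≈ 3.674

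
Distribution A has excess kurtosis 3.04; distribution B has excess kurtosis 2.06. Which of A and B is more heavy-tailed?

Higher excess kurtosis ⇒ heavier tails relative to the normal distribution.
3.04 vs 2.06: the larger is 3.04, so A has heavier tails.

A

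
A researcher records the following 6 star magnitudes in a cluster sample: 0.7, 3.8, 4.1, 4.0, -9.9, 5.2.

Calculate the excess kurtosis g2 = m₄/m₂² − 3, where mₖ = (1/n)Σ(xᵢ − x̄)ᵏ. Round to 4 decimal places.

x̄ = 1.3167
Σ(xᵢ − x̄)² = 162.3883 ⇒ m₂ = 27.06472
Σ(xᵢ − x̄)⁴ = 16206.5145 ⇒ m₄ = 2701.08575
m₂² = 732.49919
g2 = m₄/m₂² − 3 = 3.68749 − 3 ≈ 0.6875

0.6875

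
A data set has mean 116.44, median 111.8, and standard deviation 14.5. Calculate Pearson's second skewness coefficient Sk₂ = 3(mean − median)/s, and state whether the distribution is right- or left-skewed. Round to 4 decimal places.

Sk₂ = 3(116.44 − 111.8) / 14.5 = 3 × 4.6400 / 14.5
    = 13.9200 / 14.5 ≈ 0.9600
Sk₂ > 0 ⇒ mean > median ⇒ right-skewed (positive skew).

0.9600, right-skewed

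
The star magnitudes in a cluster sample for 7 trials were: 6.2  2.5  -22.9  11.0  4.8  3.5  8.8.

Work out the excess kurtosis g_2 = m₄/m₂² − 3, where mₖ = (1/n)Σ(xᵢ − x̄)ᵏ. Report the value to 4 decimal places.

x̄ = 1.9857
Σ(xᵢ − x̄)² = 775.2286 ⇒ m₂ = 110.74694
Σ(xᵢ − x̄)⁴ = 392673.3742 ⇒ m₄ = 56096.19631
m₂² = 12264.88445
g_2 = m₄/m₂² − 3 = 4.57372 − 3 ≈ 1.5737

1.5737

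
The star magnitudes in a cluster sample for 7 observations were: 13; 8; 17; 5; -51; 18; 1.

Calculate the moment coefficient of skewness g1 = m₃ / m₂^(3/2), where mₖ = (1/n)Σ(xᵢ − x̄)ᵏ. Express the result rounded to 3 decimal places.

x̄ = (13 + 8 + 17 + 5 - 51 + 18 + 1) / 7 = 1.5714
deviations (xᵢ − x̄): 11.4286, 6.4286, 15.4286, 3.4286, -52.5714, 16.4286, -0.5714
Σ(xᵢ − x̄)² = 3455.7143 ⇒ m₂ = 3455.7143/7 = 493.67347
Σ(xᵢ − x̄)³ = -135389.3878 ⇒ m₃ = -135389.3878/7 = -19341.34111
m₂^(3/2) = 493.67347^(1.5) = 10968.81426
g1 = m₃ / m₂^(3/2) = -19341.34111 / 10968.81426 ≈ -1.763

-1.763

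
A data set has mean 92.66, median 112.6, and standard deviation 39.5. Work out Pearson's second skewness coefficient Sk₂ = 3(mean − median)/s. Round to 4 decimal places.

Sk₂ = 3(92.66 − 112.6) / 39.5 = 3 × -19.9400 / 39.5
    = -59.8200 / 39.5 ≈ -1.5144

-1.5144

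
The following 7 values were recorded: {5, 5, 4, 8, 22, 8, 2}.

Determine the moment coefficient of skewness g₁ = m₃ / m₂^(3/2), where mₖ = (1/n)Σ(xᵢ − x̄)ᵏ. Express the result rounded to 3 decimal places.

1.614

x̄ = (5 + 5 + 4 + 8 + 22 + 8 + 2) / 7 = 7.7143
deviations (xᵢ − x̄): -2.7143, -2.7143, -3.7143, 0.2857, 14.2857, 0.2857, -5.7143
Σ(xᵢ − x̄)² = 265.4286 ⇒ m₂ = 265.4286/7 = 37.91837
Σ(xᵢ − x̄)³ = 2637.6735 ⇒ m₃ = 2637.6735/7 = 376.81050
m₂^(3/2) = 37.91837^(1.5) = 233.49331
g₁ = m₃ / m₂^(3/2) = 376.81050 / 233.49331 ≈ 1.614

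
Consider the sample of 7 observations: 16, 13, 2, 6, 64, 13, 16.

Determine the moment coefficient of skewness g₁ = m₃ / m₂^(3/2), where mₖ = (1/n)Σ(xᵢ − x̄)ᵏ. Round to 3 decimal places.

x̄ = (16 + 13 + 2 + 6 + 64 + 13 + 16) / 7 = 18.5714
deviations (xᵢ − x̄): -2.5714, -5.5714, -16.5714, -12.5714, 45.4286, -5.5714, -2.5714
Σ(xᵢ − x̄)² = 2571.7143 ⇒ m₂ = 2571.7143/7 = 367.38776
Σ(xᵢ − x̄)³ = 86836.0408 ⇒ m₃ = 86836.0408/7 = 12405.14869
m₂^(3/2) = 367.38776^(1.5) = 7041.85399
g₁ = m₃ / m₂^(3/2) = 12405.14869 / 7041.85399 ≈ 1.762

1.762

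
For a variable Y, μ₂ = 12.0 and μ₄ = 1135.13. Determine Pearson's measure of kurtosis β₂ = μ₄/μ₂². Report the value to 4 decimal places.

7.8828

μ₂² = 12.0² = 144.00000
μ₄/μ₂² = 1135.13 / 144.00000 = 7.88285
β₂ ≈ 7.8828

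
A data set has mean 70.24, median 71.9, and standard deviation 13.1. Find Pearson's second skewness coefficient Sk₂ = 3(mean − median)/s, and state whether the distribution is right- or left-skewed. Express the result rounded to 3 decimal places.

Sk₂ = 3(70.24 − 71.9) / 13.1 = 3 × -1.6600 / 13.1
    = -4.9800 / 13.1 ≈ -0.380
Sk₂ < 0 ⇒ mean < median ⇒ left-skewed (negative skew).

-0.380, left-skewed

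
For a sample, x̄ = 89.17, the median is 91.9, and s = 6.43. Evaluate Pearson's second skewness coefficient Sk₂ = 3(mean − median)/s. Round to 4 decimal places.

-1.2737

Sk₂ = 3(89.17 − 91.9) / 6.43 = 3 × -2.7300 / 6.43
    = -8.1900 / 6.43 ≈ -1.2737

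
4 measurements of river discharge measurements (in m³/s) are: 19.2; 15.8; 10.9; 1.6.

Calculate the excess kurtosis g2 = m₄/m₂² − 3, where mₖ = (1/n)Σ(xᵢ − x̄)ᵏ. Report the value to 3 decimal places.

x̄ = 11.8750
Σ(xᵢ − x̄)² = 175.5875 ⇒ m₂ = 43.89688
Σ(xᵢ − x̄)⁴ = 14263.3757 ⇒ m₄ = 3565.84391
m₂² = 1926.93563
g2 = m₄/m₂² − 3 = 1.85053 − 3 ≈ -1.149

-1.149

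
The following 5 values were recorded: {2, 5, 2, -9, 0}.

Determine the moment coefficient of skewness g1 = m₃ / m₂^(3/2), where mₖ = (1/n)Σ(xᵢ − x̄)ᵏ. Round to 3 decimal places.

x̄ = (2 + 5 + 2 - 9 + 0) / 5 = 0.0000
deviations (xᵢ − x̄): 2.0000, 5.0000, 2.0000, -9.0000, 0.0000
Σ(xᵢ − x̄)² = 114.0000 ⇒ m₂ = 114.0000/5 = 22.80000
Σ(xᵢ − x̄)³ = -588.0000 ⇒ m₃ = -588.0000/5 = -117.60000
m₂^(3/2) = 22.80000^(1.5) = 108.86851
g1 = m₃ / m₂^(3/2) = -117.60000 / 108.86851 ≈ -1.080

-1.080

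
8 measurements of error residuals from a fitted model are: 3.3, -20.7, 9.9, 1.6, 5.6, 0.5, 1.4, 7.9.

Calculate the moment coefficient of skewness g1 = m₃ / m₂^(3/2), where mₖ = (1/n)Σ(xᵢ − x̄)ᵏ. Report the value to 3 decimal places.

-1.708

x̄ = (3.3 - 20.7 + 9.9 + 1.6 + 5.6 + 0.5 + 1.4 + 7.9) / 8 = 1.1875
deviations (xᵢ − x̄): 2.1125, -21.8875, 8.7125, 0.4125, 4.4125, -0.6875, 0.2125, 6.7125
Σ(xᵢ − x̄)² = 624.6487 ⇒ m₂ = 624.6487/8 = 78.08109
Σ(xᵢ − x̄)³ = -9426.5947 ⇒ m₃ = -9426.5947/8 = -1178.32433
m₂^(3/2) = 78.08109^(1.5) = 689.95193
g1 = m₃ / m₂^(3/2) = -1178.32433 / 689.95193 ≈ -1.708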